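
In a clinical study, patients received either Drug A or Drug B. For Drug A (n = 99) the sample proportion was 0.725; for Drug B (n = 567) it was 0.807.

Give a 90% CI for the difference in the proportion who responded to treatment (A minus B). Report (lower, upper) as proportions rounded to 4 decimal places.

(-0.1607, -0.0033)

SE₁ = √(p̂₁(1−p̂₁)/n₁) = √(0.7250·0.2750/99) = 0.04488; SE₂ = √(0.8070·0.1930/567) = 0.01657.
Independent samples: SE of the difference = √(SE₁² + SE₂²) = √(0.0020142144 + 0.0002745649) = 0.04784.
z* for 90% confidence is 1.645, so the margin of error is 1.645 × 0.04784 = 0.07870.
Point estimate p̂₁ − p̂₂ = 0.7250 − 0.8070 = -0.0820.
-0.0820 ± 0.07870 → (-0.1607, -0.0033).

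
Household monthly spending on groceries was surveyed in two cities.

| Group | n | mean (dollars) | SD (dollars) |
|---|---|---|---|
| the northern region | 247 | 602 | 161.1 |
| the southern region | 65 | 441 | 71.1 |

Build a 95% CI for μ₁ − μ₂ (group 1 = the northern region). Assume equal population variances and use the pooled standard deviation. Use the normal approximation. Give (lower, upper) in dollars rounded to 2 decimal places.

(120.81, 201.19)

Pooled variance s_p² = [246·161.1² + 64·71.1²] / (247+65−2) = 21638.7842, so s_p = 147.1013.
SE_diff = s_p·√(1/n₁ + 1/n₂) = 147.1013·√(1/247 + 1/65) = 20.5064.
z* = 1.960; margin = 1.960 × 20.5064 = 40.1925.
Difference = 602 − 441 = 161.0000.
161.0000 ± 40.1925 → (120.81, 201.19).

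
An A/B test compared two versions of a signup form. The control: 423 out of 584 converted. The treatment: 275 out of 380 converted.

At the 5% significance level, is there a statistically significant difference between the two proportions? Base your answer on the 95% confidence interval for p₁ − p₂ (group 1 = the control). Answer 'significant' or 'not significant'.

not significant

First, p̂₁ = 423/584 = 0.7243; p̂₂ = 275/380 = 0.7237.
The two standard errors are √(0.7243×0.2757/584) = 0.01849 and √(0.7237×0.2763/380) = 0.02294.
Because the samples are independent, SE_diff = √(0.01849² + 0.02294²) = 0.02946.
Using z* = 1.960 for 95%, ME = 1.960 × 0.02946 = 0.05774.
p̂₁ − p̂₂ = 0.0006; interval 0.0006 ± 0.05774 gives (-0.05714, 0.05834).
The interval (-0.05714, 0.05834) contains 0, so the difference is not significant.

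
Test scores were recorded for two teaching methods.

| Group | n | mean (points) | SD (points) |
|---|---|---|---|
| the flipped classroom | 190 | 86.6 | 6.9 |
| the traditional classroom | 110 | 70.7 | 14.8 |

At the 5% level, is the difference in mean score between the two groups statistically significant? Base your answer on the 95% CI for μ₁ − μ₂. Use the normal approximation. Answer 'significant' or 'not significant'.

significant

SE₁ = s₁/√n₁ = 6.9/√190 = 0.5006; SE₂ = 14.8/√110 = 1.4111.
Independent samples, unequal variances: SE_diff = √(SE₁² + SE₂²) = √(0.25060036 + 1.99120321) = 1.4973.
z* = 1.960, so margin of error = 1.960 × 1.4973 = 2.9347.
Difference in means = 86.6 − 70.7 = 15.9000.
15.9000 ± 2.9347 → (12.9653, 18.8347).
The interval (12.9653, 18.8347) does not contain 0, so the difference is significant.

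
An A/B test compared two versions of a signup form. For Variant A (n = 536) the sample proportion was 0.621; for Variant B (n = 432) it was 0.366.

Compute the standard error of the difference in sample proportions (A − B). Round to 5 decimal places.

The two standard errors are √(0.6210×0.3790/536) = 0.02095 and √(0.3660×0.6340/432) = 0.02318.
Because the samples are independent, SE_diff = √(0.02095² + 0.02318²) = 0.03124.

0.03124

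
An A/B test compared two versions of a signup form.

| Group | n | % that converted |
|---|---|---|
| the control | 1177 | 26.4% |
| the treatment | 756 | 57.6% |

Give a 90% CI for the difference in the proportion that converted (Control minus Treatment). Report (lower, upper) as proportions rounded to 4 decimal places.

SE₁ = √(p̂₁(1−p̂₁)/n₁) = √(0.2640·0.7360/1177) = 0.01285; SE₂ = √(0.5760·0.4240/756) = 0.01797.
Independent samples: SE of the difference = √(SE₁² + SE₂²) = √(0.0001651225 + 0.0003229209) = 0.02209.
z* for 90% confidence is 1.645, so the margin of error is 1.645 × 0.02209 = 0.03634.
Point estimate p̂₁ − p̂₂ = 0.2640 − 0.5760 = -0.3120.
-0.3120 ± 0.03634 → (-0.3483, -0.2757).

(-0.3483, -0.2757)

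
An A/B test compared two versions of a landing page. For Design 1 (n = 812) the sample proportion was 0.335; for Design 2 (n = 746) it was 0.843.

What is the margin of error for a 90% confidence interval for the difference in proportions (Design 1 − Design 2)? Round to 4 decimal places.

Each SE is √(p̂(1−p̂)/n): √(0.3350·0.6650/812) = 0.01656 and √(0.8430·0.1570/746) = 0.01332.
SE(p̂₁ − p̂₂) = √(SE₁² + SE₂²) = √(0.0002742336 + 0.0001774224) = 0.02125, since the two samples are independent.
At 90% confidence z* = 1.645; margin = 1.645 × 0.02125 = 0.03496.

0.0350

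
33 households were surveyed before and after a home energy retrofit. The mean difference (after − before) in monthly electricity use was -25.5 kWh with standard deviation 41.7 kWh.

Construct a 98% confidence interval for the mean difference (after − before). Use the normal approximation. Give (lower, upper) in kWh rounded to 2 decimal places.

(-42.38, -8.62)

This is a matched-pairs design, so SE = s_d/√n = 41.7/√33 = 7.2590.
Margin = 2.326 × 7.2590 = 16.8844; the interval is -25.5 ± 16.8844 = (-42.38, -8.62).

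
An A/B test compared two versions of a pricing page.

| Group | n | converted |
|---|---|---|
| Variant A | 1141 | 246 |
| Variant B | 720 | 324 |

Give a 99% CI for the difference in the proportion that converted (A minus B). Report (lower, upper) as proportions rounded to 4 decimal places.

(-0.2915, -0.1773)

p̂₁ = 246/1141 = 0.2156 and p̂₂ = 324/720 = 0.4500.
SE₁ = √(p̂₁(1−p̂₁)/n₁) = √(0.2156·0.7844/1141) = 0.01217; SE₂ = √(0.4500·0.5500/720) = 0.01854.
Independent samples: SE of the difference = √(SE₁² + SE₂²) = √(0.0001481089 + 0.0003437316) = 0.02218.
z* for 99% confidence is 2.576, so the margin of error is 2.576 × 0.02218 = 0.05714.
Point estimate p̂₁ − p̂₂ = 0.2156 − 0.4500 = -0.2344.
-0.2344 ± 0.05714 → (-0.2915, -0.1773).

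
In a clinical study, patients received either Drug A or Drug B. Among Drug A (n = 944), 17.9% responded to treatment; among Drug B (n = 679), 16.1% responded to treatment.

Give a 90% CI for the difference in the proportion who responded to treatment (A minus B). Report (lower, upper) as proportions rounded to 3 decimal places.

Each SE is √(p̂(1−p̂)/n): √(0.1790·0.8210/944) = 0.01248 and √(0.1610·0.8390/679) = 0.01410.
SE(p̂₁ − p̂₂) = √(SE₁² + SE₂²) = √(0.0001557504 + 0.00019881) = 0.01883, since the two samples are independent.
At 90% confidence z* = 1.645; margin = 1.645 × 0.01883 = 0.03098.
The difference is 0.1790 − 0.1610 = 0.0180, so the interval is 0.0180 ± 0.03098 = (-0.013, 0.049).

(-0.013, 0.049)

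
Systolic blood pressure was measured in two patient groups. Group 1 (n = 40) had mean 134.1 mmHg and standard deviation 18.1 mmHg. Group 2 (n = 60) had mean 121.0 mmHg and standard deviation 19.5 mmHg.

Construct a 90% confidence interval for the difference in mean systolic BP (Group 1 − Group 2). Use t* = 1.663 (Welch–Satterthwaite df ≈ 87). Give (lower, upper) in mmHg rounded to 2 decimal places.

(6.76, 19.44)

SE₁ = s₁/√n₁ = 18.1/√40 = 2.8619; SE₂ = 19.5/√60 = 2.5174.
Independent samples, unequal variances: SE_diff = √(SE₁² + SE₂²) = √(8.19047161 + 6.33730276) = 3.8115.
t* = 1.663, so margin of error = 1.663 × 3.8115 = 6.3385.
Difference in means = 134.1 − 121.0 = 13.1000.
13.1000 ± 6.3385 → (6.76, 19.44).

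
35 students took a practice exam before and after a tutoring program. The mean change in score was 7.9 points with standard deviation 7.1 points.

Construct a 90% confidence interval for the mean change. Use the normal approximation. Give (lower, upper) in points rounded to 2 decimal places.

Paired design: SE = s_d/√n = 7.1/√35 = 1.2001.
z* = 1.645; margin of error = 1.645 × 1.2001 = 1.9742.
7.9 ± 1.9742 → (5.93, 9.87).

(5.93, 9.87)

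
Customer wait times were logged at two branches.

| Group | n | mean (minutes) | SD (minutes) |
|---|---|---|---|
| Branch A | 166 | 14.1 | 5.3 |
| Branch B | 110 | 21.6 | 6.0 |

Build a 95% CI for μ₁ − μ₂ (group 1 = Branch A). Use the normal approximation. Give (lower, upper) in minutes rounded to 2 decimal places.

Standard errors of each mean: 5.3/√166 = 0.4114 and 6.0/√110 = 0.5721.
SE(x̄₁ − x̄₂) = √(0.4114² + 0.5721²) = 0.7047 for independent samples with unequal variances.
With z* = 1.960, the margin is 1.960 × 0.7047 = 1.3812.
x̄₁ − x̄₂ = 14.1 − 21.6 = -7.5000; the interval is -7.5000 ± 1.3812 = (-8.88, -6.12).

(-8.88, -6.12)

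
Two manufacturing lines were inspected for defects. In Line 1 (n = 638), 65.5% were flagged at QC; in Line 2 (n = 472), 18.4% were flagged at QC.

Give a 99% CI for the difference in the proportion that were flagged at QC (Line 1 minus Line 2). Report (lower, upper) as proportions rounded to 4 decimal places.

SE₁ = √(p̂₁(1−p̂₁)/n₁) = √(0.6550·0.3450/638) = 0.01882; SE₂ = √(0.1840·0.8160/472) = 0.01784.
Independent samples: SE of the difference = √(SE₁² + SE₂²) = √(0.0003541924 + 0.0003182656) = 0.02593.
z* for 99% confidence is 2.576, so the margin of error is 2.576 × 0.02593 = 0.06680.
Point estimate p̂₁ − p̂₂ = 0.6550 − 0.1840 = 0.4710.
0.4710 ± 0.06680 → (0.4042, 0.5378).

(0.4042, 0.5378)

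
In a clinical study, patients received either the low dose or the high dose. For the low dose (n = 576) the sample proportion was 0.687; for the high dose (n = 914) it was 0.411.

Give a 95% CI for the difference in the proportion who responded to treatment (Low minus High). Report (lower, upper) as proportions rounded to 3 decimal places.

(0.226, 0.326)

SE₁ = √(p̂₁(1−p̂₁)/n₁) = √(0.6870·0.3130/576) = 0.01932; SE₂ = √(0.4110·0.5890/914) = 0.01627.
Independent samples: SE of the difference = √(SE₁² + SE₂²) = √(0.0003732624 + 0.0002647129) = 0.02526.
z* for 95% confidence is 1.960, so the margin of error is 1.960 × 0.02526 = 0.04951.
Point estimate p̂₁ − p̂₂ = 0.6870 − 0.4110 = 0.2760.
0.2760 ± 0.04951 → (0.226, 0.326).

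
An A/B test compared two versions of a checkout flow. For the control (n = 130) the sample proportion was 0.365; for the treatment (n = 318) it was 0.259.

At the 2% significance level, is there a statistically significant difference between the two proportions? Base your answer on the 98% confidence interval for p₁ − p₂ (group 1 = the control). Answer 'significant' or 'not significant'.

not significant

SE₁ = √(p̂₁(1−p̂₁)/n₁) = √(0.3650·0.6350/130) = 0.04222; SE₂ = √(0.2590·0.7410/318) = 0.02457.
Independent samples: SE of the difference = √(SE₁² + SE₂²) = √(0.0017825284 + 0.0006036849) = 0.04885.
z* for 98% confidence is 2.326, so the margin of error is 2.326 × 0.04885 = 0.11363.
Point estimate p̂₁ − p̂₂ = 0.3650 − 0.2590 = 0.1060.
0.1060 ± 0.11363 → (-0.00763, 0.21963).
The interval (-0.00763, 0.21963) contains 0, so the difference is not significant.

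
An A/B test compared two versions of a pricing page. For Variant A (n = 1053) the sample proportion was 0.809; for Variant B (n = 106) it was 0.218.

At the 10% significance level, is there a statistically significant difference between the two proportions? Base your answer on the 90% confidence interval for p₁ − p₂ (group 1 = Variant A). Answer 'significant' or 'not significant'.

Each SE is √(p̂(1−p̂)/n): √(0.8090·0.1910/1053) = 0.01211 and √(0.2180·0.7820/106) = 0.04010.
SE(p̂₁ − p̂₂) = √(SE₁² + SE₂²) = √(0.0001466521 + 0.00160801) = 0.04189, since the two samples are independent.
At 90% confidence z* = 1.645; margin = 1.645 × 0.04189 = 0.06891.
The difference is 0.8090 − 0.2180 = 0.5910, so the interval is 0.5910 ± 0.06891 = (0.52209, 0.65991).
The interval (0.52209, 0.65991) does not contain 0, so the difference is significant.

significant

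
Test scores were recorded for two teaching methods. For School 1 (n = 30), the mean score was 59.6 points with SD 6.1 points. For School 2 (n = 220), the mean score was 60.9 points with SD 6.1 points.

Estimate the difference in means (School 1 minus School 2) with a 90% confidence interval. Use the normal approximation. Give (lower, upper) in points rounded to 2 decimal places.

(-3.25, 0.65)

SE₁ = s₁/√n₁ = 6.1/√30 = 1.1137; SE₂ = 6.1/√220 = 0.4113.
Independent samples, unequal variances: SE_diff = √(SE₁² + SE₂²) = √(1.24032769 + 0.16916769) = 1.1872.
z* = 1.645, so margin of error = 1.645 × 1.1872 = 1.9529.
Difference in means = 59.6 − 60.9 = -1.3000.
-1.3000 ± 1.9529 → (-3.25, 0.65).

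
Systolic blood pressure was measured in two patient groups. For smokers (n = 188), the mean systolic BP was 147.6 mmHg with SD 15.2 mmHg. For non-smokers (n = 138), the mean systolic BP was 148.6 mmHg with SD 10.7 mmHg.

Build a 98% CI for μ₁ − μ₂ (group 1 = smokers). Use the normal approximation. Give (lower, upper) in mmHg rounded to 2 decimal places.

(-4.34, 2.34)

SE₁ = s₁/√n₁ = 15.2/√188 = 1.1086; SE₂ = 10.7/√138 = 0.9108.
Independent samples, unequal variances: SE_diff = √(SE₁² + SE₂²) = √(1.22899396 + 0.82955664) = 1.4348.
z* = 2.326, so margin of error = 2.326 × 1.4348 = 3.3373.
Difference in means = 147.6 − 148.6 = -1.0000.
-1.0000 ± 3.3373 → (-4.34, 2.34).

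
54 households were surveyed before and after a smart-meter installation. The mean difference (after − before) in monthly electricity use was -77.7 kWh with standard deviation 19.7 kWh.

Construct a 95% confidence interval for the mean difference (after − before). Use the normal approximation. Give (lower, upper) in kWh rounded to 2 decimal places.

(-82.95, -72.45)

This is a matched-pairs design, so SE = s_d/√n = 19.7/√54 = 2.6808.
Margin = 1.960 × 2.6808 = 5.2544; the interval is -77.7 ± 5.2544 = (-82.95, -72.45).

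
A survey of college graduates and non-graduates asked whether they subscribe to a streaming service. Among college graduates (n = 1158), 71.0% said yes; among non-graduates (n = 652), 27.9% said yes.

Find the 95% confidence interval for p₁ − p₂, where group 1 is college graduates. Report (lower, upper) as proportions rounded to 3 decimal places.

(0.388, 0.474)

SE₁ = √(p̂₁(1−p̂₁)/n₁) = √(0.7100·0.2900/1158) = 0.01333; SE₂ = √(0.2790·0.7210/652) = 0.01756.
Independent samples: SE of the difference = √(SE₁² + SE₂²) = √(0.0001776889 + 0.0003083536) = 0.02205.
z* for 95% confidence is 1.960, so the margin of error is 1.960 × 0.02205 = 0.04322.
Point estimate p̂₁ − p̂₂ = 0.7100 − 0.2790 = 0.4310.
0.4310 ± 0.04322 → (0.388, 0.474).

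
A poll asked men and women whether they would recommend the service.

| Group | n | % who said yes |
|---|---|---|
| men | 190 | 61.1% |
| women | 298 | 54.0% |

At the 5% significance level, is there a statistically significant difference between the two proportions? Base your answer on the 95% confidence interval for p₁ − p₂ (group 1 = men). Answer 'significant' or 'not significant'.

SE₁ = √(p̂₁(1−p̂₁)/n₁) = √(0.6110·0.3890/190) = 0.03537; SE₂ = √(0.5400·0.4600/298) = 0.02887.
Independent samples: SE of the difference = √(SE₁² + SE₂²) = √(0.0012510369 + 0.0008334769) = 0.04566.
z* for 95% confidence is 1.960, so the margin of error is 1.960 × 0.04566 = 0.08949.
Point estimate p̂₁ − p̂₂ = 0.6110 − 0.5400 = 0.0710.
0.0710 ± 0.08949 → (-0.01849, 0.16049).
The interval (-0.01849, 0.16049) contains 0, so the difference is not significant.

not significant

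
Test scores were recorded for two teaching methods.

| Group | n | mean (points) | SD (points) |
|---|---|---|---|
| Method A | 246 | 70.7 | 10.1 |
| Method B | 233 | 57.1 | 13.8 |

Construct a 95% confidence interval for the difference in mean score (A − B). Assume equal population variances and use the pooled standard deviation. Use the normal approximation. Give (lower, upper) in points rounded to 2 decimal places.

(11.44, 15.76)

s_p = √[((n₁−1)s₁² + (n₂−1)s₂²)/(n₁+n₂−2)] = √[(245·10.1² + 232·13.8²)/477] = 12.0424.
SE = 12.0424·√(1/246 + 1/233) = 1.1009.
With z* = 1.960, margin = 1.960 × 1.1009 = 2.1578.
x̄₁ − x̄₂ = 70.7 − 57.1 = 13.6000; interval 13.6000 ± 2.1578 = (11.44, 15.76).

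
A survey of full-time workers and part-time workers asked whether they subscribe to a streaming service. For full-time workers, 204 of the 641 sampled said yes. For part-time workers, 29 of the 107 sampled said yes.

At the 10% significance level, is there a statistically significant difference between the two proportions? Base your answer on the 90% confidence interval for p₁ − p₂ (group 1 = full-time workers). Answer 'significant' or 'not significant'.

not significant

p̂₁ = 204/641 = 0.3183 and p̂₂ = 29/107 = 0.2710.
SE₁ = √(p̂₁(1−p̂₁)/n₁) = √(0.3183·0.6817/641) = 0.01840; SE₂ = √(0.2710·0.7290/107) = 0.04297.
Independent samples: SE of the difference = √(SE₁² + SE₂²) = √(0.00033856 + 0.0018464209) = 0.04674.
z* for 90% confidence is 1.645, so the margin of error is 1.645 × 0.04674 = 0.07689.
Point estimate p̂₁ − p̂₂ = 0.3183 − 0.2710 = 0.0473.
0.0473 ± 0.07689 → (-0.02959, 0.12419).
The interval (-0.02959, 0.12419) contains 0, so the difference is not significant.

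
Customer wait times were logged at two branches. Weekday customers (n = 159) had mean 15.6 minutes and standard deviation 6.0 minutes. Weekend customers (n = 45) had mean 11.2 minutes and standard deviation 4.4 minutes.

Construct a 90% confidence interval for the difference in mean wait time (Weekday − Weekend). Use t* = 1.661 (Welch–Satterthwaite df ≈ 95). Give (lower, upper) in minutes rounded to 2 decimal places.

SE₁ = s₁/√n₁ = 6.0/√159 = 0.4758; SE₂ = 4.4/√45 = 0.6559.
Independent samples, unequal variances: SE_diff = √(SE₁² + SE₂²) = √(0.22638564 + 0.43020481) = 0.8103.
t* = 1.661, so margin of error = 1.661 × 0.8103 = 1.3459.
Difference in means = 15.6 − 11.2 = 4.4000.
4.4000 ± 1.3459 → (3.05, 5.75).

(3.05, 5.75)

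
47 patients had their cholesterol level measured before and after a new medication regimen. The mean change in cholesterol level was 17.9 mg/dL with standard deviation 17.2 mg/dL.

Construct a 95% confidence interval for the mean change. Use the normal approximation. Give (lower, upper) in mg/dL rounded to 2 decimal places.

(12.98, 22.82)

Paired design: SE = s_d/√n = 17.2/√47 = 2.5089.
z* = 1.960; margin of error = 1.960 × 2.5089 = 4.9174.
17.9 ± 4.9174 → (12.98, 22.82).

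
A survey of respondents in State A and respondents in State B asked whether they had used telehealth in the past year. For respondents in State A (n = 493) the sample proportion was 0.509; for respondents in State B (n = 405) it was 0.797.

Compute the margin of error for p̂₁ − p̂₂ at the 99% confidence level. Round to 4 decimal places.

Each SE is √(p̂(1−p̂)/n): √(0.5090·0.4910/493) = 0.02252 and √(0.7970·0.2030/405) = 0.01999.
SE(p̂₁ − p̂₂) = √(SE₁² + SE₂²) = √(0.0005071504 + 0.0003996001) = 0.03011, since the two samples are independent.
At 99% confidence z* = 2.576; margin = 2.576 × 0.03011 = 0.07756.

0.0776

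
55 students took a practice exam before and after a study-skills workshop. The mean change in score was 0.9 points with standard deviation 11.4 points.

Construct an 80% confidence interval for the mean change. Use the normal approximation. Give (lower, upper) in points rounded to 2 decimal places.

This is a matched-pairs design, so SE = s_d/√n = 11.4/√55 = 1.5372.
Margin = 1.282 × 1.5372 = 1.9707; the interval is 0.9 ± 1.9707 = (-1.07, 2.87).

(-1.07, 2.87)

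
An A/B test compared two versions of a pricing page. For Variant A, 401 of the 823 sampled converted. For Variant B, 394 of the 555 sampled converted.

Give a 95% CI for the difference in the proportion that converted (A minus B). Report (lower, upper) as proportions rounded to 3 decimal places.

(-0.274, -0.172)

p̂₁ = 401/823 = 0.4872 and p̂₂ = 394/555 = 0.7099.
SE₁ = √(p̂₁(1−p̂₁)/n₁) = √(0.4872·0.5128/823) = 0.01742; SE₂ = √(0.7099·0.2901/555) = 0.01926.
Independent samples: SE of the difference = √(SE₁² + SE₂²) = √(0.0003034564 + 0.0003709476) = 0.02597.
z* for 95% confidence is 1.960, so the margin of error is 1.960 × 0.02597 = 0.05090.
Point estimate p̂₁ − p̂₂ = 0.4872 − 0.7099 = -0.2227.
-0.2227 ± 0.05090 → (-0.274, -0.172).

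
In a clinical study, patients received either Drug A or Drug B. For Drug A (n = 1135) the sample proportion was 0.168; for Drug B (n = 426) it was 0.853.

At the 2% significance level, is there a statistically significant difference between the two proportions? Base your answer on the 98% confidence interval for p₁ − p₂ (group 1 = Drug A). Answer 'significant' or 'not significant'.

The two standard errors are √(0.1680×0.8320/1135) = 0.01110 and √(0.8530×0.1470/426) = 0.01716.
Because the samples are independent, SE_diff = √(0.01110² + 0.01716²) = 0.02044.
Using z* = 2.326 for 98%, ME = 2.326 × 0.02044 = 0.04754.
p̂₁ − p̂₂ = -0.6850; interval -0.6850 ± 0.04754 gives (-0.73254, -0.63746).
The interval (-0.73254, -0.63746) does not contain 0, so the difference is significant.

significant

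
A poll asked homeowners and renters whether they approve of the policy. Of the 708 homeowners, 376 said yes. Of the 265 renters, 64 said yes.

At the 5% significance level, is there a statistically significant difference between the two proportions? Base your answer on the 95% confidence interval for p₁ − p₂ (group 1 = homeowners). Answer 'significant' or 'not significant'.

First, p̂₁ = 376/708 = 0.5311; p̂₂ = 64/265 = 0.2415.
The two standard errors are √(0.5311×0.4689/708) = 0.01875 and √(0.2415×0.7585/265) = 0.02629.
Because the samples are independent, SE_diff = √(0.01875² + 0.02629²) = 0.03229.
Using z* = 1.960 for 95%, ME = 1.960 × 0.03229 = 0.06329.
p̂₁ − p̂₂ = 0.2896; interval 0.2896 ± 0.06329 gives (0.22631, 0.35289).
The interval (0.22631, 0.35289) does not contain 0, so the difference is significant.

significant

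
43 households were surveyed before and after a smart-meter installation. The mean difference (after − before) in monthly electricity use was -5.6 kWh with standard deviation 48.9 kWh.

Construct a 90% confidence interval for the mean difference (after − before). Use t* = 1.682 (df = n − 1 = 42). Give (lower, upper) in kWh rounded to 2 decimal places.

Paired design: SE = s_d/√n = 48.9/√43 = 7.4572.
t* = 1.682; margin of error = 1.682 × 7.4572 = 12.5430.
-5.6 ± 12.5430 → (-18.14, 6.94).

(-18.14, 6.94)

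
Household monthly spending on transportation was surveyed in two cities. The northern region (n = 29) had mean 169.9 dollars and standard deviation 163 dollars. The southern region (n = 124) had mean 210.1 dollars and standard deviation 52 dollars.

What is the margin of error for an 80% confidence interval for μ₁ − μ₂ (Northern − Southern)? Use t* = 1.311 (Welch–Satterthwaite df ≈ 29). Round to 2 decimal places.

40.15

SE₁ = s₁/√n₁ = 163/√29 = 30.2683; SE₂ = 52/√124 = 4.6697.
Independent samples, unequal variances: SE_diff = √(SE₁² + SE₂²) = √(916.16998489 + 21.80609809) = 30.6264.
t* = 1.311, so margin of error = 1.311 × 30.6264 = 40.1512.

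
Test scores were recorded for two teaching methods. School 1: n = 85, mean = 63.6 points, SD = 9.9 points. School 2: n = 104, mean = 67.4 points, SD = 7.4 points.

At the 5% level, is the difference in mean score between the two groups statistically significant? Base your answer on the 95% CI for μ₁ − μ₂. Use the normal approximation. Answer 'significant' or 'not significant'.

significant

SE₁ = s₁/√n₁ = 9.9/√85 = 1.0738; SE₂ = 7.4/√104 = 0.7256.
Independent samples, unequal variances: SE_diff = √(SE₁² + SE₂²) = √(1.15304644 + 0.52649536) = 1.2960.
z* = 1.960, so margin of error = 1.960 × 1.2960 = 2.5402.
Difference in means = 63.6 − 67.4 = -3.8000.
-3.8000 ± 2.5402 → (-6.3402, -1.2598).
The interval (-6.3402, -1.2598) does not contain 0, so the difference is significant.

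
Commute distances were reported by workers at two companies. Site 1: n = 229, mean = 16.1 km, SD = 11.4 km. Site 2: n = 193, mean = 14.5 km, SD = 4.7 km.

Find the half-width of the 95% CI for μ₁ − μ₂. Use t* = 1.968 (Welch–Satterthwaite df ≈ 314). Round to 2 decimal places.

1.63

Standard errors of each mean: 11.4/√229 = 0.7533 and 4.7/√193 = 0.3383.
SE(x̄₁ − x̄₂) = √(0.7533² + 0.3383²) = 0.8258 for independent samples with unequal variances.
With t* = 1.968, the margin is 1.968 × 0.8258 = 1.6252.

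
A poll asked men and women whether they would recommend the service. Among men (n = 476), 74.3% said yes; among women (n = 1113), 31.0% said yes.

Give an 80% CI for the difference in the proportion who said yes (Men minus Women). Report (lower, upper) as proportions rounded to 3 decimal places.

Each SE is √(p̂(1−p̂)/n): √(0.7430·0.2570/476) = 0.02003 and √(0.3100·0.6900/1113) = 0.01386.
SE(p̂₁ − p̂₂) = √(SE₁² + SE₂²) = √(0.0004012009 + 0.0001920996) = 0.02436, since the two samples are independent.
At 80% confidence z* = 1.282; margin = 1.282 × 0.02436 = 0.03123.
The difference is 0.7430 − 0.3100 = 0.4330, so the interval is 0.4330 ± 0.03123 = (0.402, 0.464).

(0.402, 0.464)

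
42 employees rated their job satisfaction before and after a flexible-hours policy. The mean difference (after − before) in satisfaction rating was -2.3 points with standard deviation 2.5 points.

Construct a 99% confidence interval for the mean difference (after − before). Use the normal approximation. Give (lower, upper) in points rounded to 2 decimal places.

(-3.29, -1.31)

Paired design: SE = s_d/√n = 2.5/√42 = 0.3858.
z* = 2.576; margin of error = 2.576 × 0.3858 = 0.9938.
-2.3 ± 0.9938 → (-3.29, -1.31).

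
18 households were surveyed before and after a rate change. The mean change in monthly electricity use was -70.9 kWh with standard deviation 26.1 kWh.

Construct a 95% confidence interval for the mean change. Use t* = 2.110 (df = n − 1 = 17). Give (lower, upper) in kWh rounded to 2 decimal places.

(-83.88, -57.92)

Paired design: SE = s_d/√n = 26.1/√18 = 6.1518.
t* = 2.110; margin of error = 2.110 × 6.1518 = 12.9803.
-70.9 ± 12.9803 → (-83.88, -57.92).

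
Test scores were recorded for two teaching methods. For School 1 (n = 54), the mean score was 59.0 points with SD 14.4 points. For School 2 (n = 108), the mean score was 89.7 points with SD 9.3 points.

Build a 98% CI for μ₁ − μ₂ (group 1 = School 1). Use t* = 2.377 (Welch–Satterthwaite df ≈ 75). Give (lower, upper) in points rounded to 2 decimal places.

(-35.82, -25.58)

Per-group SEs: s₁/√n₁ = 14.4/√54 = 1.9596, s₂/√n₂ = 9.3/√108 = 0.8949.
Unpooled SE of the difference: √(3.84003216 + 0.80084601) = 2.1543.
Margin of error = t* · SE = 2.377 × 2.1543 = 5.1208.
x̄₁ − x̄₂ = 59.0 − 89.7 = -30.7000.
CI: -30.7000 ± 5.1208 = (-35.82, -25.58).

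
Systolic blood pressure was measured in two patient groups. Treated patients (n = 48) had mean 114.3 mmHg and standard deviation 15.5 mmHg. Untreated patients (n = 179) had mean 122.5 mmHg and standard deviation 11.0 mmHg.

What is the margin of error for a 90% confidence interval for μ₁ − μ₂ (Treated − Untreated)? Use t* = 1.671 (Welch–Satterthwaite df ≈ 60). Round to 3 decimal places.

3.983

Standard errors of each mean: 15.5/√48 = 2.2372 and 11.0/√179 = 0.8222.
SE(x̄₁ − x̄₂) = √(2.2372² + 0.8222²) = 2.3835 for independent samples with unequal variances.
With t* = 1.671, the margin is 1.671 × 2.3835 = 3.9828.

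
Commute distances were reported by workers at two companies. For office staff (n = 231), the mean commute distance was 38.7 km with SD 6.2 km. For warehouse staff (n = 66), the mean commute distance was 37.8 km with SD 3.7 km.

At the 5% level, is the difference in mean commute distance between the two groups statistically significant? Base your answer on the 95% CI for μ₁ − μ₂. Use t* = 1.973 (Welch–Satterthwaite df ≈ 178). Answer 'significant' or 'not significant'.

SE₁ = s₁/√n₁ = 6.2/√231 = 0.4079; SE₂ = 3.7/√66 = 0.4554.
Independent samples, unequal variances: SE_diff = √(SE₁² + SE₂²) = √(0.16638241 + 0.20738916) = 0.6114.
t* = 1.973, so margin of error = 1.973 × 0.6114 = 1.2063.
Difference in means = 38.7 − 37.8 = 0.9000.
0.9000 ± 1.2063 → (-0.3063, 2.1063).
The interval (-0.3063, 2.1063) contains 0, so the difference is not significant.

not significant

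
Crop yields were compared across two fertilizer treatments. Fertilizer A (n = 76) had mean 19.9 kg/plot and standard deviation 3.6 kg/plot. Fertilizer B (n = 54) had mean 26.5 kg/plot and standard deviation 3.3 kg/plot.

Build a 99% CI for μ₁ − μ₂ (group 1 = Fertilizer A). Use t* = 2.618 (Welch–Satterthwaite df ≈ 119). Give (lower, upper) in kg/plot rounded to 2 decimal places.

SE₁ = s₁/√n₁ = 3.6/√76 = 0.4129; SE₂ = 3.3/√54 = 0.4491.
Independent samples, unequal variances: SE_diff = √(SE₁² + SE₂²) = √(0.17048641 + 0.20169081) = 0.6101.
t* = 2.618, so margin of error = 2.618 × 0.6101 = 1.5972.
Difference in means = 19.9 − 26.5 = -6.6000.
-6.6000 ± 1.5972 → (-8.20, -5.00).

(-8.20, -5.00)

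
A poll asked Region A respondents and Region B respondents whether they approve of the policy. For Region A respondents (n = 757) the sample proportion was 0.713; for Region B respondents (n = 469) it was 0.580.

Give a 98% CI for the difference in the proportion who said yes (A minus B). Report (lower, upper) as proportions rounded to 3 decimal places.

(0.068, 0.198)

SE₁ = √(p̂₁(1−p̂₁)/n₁) = √(0.7130·0.2870/757) = 0.01644; SE₂ = √(0.5800·0.4200/469) = 0.02279.
Independent samples: SE of the difference = √(SE₁² + SE₂²) = √(0.0002702736 + 0.0005193841) = 0.02810.
z* for 98% confidence is 2.326, so the margin of error is 2.326 × 0.02810 = 0.06536.
Point estimate p̂₁ − p̂₂ = 0.7130 − 0.5800 = 0.1330.
0.1330 ± 0.06536 → (0.068, 0.198).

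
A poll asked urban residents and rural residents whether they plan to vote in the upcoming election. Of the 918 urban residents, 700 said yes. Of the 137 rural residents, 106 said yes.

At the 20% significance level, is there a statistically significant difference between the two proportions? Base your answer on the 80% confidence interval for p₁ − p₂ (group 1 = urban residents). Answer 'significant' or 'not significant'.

not significant

First, p̂₁ = 700/918 = 0.7625; p̂₂ = 106/137 = 0.7737.
The two standard errors are √(0.7625×0.2375/918) = 0.01405 and √(0.7737×0.2263/137) = 0.03575.
Because the samples are independent, SE_diff = √(0.01405² + 0.03575²) = 0.03841.
Using z* = 1.282 for 80%, ME = 1.282 × 0.03841 = 0.04924.
p̂₁ − p̂₂ = -0.0112; interval -0.0112 ± 0.04924 gives (-0.06044, 0.03804).
The interval (-0.06044, 0.03804) contains 0, so the difference is not significant.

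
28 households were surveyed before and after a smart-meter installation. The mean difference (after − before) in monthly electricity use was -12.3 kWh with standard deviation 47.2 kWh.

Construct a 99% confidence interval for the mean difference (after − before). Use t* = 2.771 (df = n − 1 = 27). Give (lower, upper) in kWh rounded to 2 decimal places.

(-37.02, 12.42)

This is a matched-pairs design, so SE = s_d/√n = 47.2/√28 = 8.9200.
Margin = 2.771 × 8.9200 = 24.7173; the interval is -12.3 ± 24.7173 = (-37.02, 12.42).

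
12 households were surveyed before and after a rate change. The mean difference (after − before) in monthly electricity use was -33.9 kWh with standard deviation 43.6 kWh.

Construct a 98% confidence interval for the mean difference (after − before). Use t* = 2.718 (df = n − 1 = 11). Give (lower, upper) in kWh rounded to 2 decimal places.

(-68.11, 0.31)

This is a matched-pairs design, so SE = s_d/√n = 43.6/√12 = 12.5862.
Margin = 2.718 × 12.5862 = 34.2093; the interval is -33.9 ± 34.2093 = (-68.11, 0.31).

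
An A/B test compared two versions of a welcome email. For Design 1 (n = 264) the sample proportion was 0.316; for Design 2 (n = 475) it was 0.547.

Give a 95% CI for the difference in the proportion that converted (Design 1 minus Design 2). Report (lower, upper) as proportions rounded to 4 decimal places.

SE₁ = √(p̂₁(1−p̂₁)/n₁) = √(0.3160·0.6840/264) = 0.02861; SE₂ = √(0.5470·0.4530/475) = 0.02284.
Independent samples: SE of the difference = √(SE₁² + SE₂²) = √(0.0008185321 + 0.0005216656) = 0.03661.
z* for 95% confidence is 1.960, so the margin of error is 1.960 × 0.03661 = 0.07176.
Point estimate p̂₁ − p̂₂ = 0.3160 − 0.5470 = -0.2310.
-0.2310 ± 0.07176 → (-0.3028, -0.1592).

(-0.3028, -0.1592)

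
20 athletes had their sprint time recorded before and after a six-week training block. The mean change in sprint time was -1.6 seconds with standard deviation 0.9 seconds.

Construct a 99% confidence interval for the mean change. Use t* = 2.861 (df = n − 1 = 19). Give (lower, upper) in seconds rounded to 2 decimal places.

This is a matched-pairs design, so SE = s_d/√n = 0.9/√20 = 0.2012.
Margin = 2.861 × 0.2012 = 0.5756; the interval is -1.6 ± 0.5756 = (-2.18, -1.02).

(-2.18, -1.02)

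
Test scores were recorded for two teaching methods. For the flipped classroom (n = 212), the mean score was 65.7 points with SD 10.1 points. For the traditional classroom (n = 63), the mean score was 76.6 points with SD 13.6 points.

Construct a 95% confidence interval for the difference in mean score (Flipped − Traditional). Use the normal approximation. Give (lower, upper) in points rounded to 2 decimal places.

(-14.52, -7.28)

Per-group SEs: s₁/√n₁ = 10.1/√212 = 0.6937, s₂/√n₂ = 13.6/√63 = 1.7134.
Unpooled SE of the difference: √(0.48121969 + 2.93573956) = 1.8485.
Margin of error = z* · SE = 1.960 × 1.8485 = 3.6231.
x̄₁ − x̄₂ = 65.7 − 76.6 = -10.9000.
CI: -10.9000 ± 3.6231 = (-14.52, -7.28).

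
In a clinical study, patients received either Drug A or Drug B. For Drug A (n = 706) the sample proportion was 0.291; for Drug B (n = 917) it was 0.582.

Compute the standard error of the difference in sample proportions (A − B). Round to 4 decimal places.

The two standard errors are √(0.2910×0.7090/706) = 0.01709 and √(0.5820×0.4180/917) = 0.01629.
Because the samples are independent, SE_diff = √(0.01709² + 0.01629²) = 0.02361.

0.0236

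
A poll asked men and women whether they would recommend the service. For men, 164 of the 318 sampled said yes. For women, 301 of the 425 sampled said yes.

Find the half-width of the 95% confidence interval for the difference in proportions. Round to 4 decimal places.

0.0699

Sample proportions: 164/318 = 0.5157, 301/425 = 0.7082.
Each SE is √(p̂(1−p̂)/n): √(0.5157·0.4843/318) = 0.02802 and √(0.7082·0.2918/425) = 0.02205.
SE(p̂₁ − p̂₂) = √(SE₁² + SE₂²) = √(0.0007851204 + 0.0004862025) = 0.03566, since the two samples are independent.
At 95% confidence z* = 1.960; margin = 1.960 × 0.03566 = 0.06989.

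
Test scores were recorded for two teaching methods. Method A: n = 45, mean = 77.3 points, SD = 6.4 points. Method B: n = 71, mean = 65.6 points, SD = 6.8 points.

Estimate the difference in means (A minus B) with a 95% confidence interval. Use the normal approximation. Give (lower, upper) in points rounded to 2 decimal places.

(9.25, 14.15)

Standard errors of each mean: 6.4/√45 = 0.9541 and 6.8/√71 = 0.8070.
SE(x̄₁ − x̄₂) = √(0.9541² + 0.8070²) = 1.2496 for independent samples with unequal variances.
With z* = 1.960, the margin is 1.960 × 1.2496 = 2.4492.
x̄₁ − x̄₂ = 77.3 − 65.6 = 11.7000; the interval is 11.7000 ± 2.4492 = (9.25, 14.15).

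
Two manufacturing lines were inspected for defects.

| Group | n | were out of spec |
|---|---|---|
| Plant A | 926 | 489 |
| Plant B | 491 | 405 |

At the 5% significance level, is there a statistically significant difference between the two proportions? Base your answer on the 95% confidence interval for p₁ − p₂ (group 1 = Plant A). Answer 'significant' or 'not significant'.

p̂₁ = 489/926 = 0.5281 and p̂₂ = 405/491 = 0.8248.
SE₁ = √(p̂₁(1−p̂₁)/n₁) = √(0.5281·0.4719/926) = 0.01641; SE₂ = √(0.8248·0.1752/491) = 0.01716.
Independent samples: SE of the difference = √(SE₁² + SE₂²) = √(0.0002692881 + 0.0002944656) = 0.02374.
z* for 95% confidence is 1.960, so the margin of error is 1.960 × 0.02374 = 0.04653.
Point estimate p̂₁ − p̂₂ = 0.5281 − 0.8248 = -0.2967.
-0.2967 ± 0.04653 → (-0.34323, -0.25017).
The interval (-0.34323, -0.25017) does not contain 0, so the difference is significant.

significant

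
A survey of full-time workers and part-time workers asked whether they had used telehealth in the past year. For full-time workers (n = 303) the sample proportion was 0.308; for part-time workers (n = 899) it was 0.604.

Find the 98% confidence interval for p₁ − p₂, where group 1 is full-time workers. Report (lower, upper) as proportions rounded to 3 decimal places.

The two standard errors are √(0.3080×0.6920/303) = 0.02652 and √(0.6040×0.3960/899) = 0.01631.
Because the samples are independent, SE_diff = √(0.02652² + 0.01631²) = 0.03113.
Using z* = 2.326 for 98%, ME = 2.326 × 0.03113 = 0.07241.
p̂₁ − p̂₂ = -0.2960; interval -0.2960 ± 0.07241 gives (-0.368, -0.224).

(-0.368, -0.224)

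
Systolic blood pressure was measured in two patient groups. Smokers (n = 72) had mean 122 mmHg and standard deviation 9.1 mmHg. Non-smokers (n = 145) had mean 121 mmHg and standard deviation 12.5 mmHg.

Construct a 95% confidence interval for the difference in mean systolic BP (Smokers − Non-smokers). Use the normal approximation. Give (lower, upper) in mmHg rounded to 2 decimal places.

Per-group SEs: s₁/√n₁ = 9.1/√72 = 1.0724, s₂/√n₂ = 12.5/√145 = 1.0381.
Unpooled SE of the difference: √(1.15004176 + 1.07765161) = 1.4925.
Margin of error = z* · SE = 1.960 × 1.4925 = 2.9253.
x̄₁ − x̄₂ = 122 − 121 = 1.0000.
CI: 1.0000 ± 2.9253 = (-1.93, 3.93).

(-1.93, 3.93)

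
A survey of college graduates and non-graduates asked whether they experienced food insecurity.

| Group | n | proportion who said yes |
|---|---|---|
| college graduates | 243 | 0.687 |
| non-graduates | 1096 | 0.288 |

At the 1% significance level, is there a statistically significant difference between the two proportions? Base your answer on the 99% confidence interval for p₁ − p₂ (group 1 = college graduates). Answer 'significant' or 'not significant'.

significant

The two standard errors are √(0.6870×0.3130/243) = 0.02975 and √(0.2880×0.7120/1096) = 0.01368.
Because the samples are independent, SE_diff = √(0.02975² + 0.01368²) = 0.03274.
Using z* = 2.576 for 99%, ME = 2.576 × 0.03274 = 0.08434.
p̂₁ − p̂₂ = 0.3990; interval 0.3990 ± 0.08434 gives (0.31466, 0.48334).
The interval (0.31466, 0.48334) does not contain 0, so the difference is significant.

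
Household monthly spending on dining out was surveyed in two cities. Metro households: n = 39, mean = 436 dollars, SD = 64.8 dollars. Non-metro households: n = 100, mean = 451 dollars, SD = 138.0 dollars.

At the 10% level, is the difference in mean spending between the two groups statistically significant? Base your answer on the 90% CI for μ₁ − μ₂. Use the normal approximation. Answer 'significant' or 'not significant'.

not significant

Standard errors of each mean: 64.8/√39 = 10.3763 and 138.0/√100 = 13.8000.
SE(x̄₁ − x̄₂) = √(10.3763² + 13.8000²) = 17.2658 for independent samples with unequal variances.
With z* = 1.645, the margin is 1.645 × 17.2658 = 28.4022.
x̄₁ − x̄₂ = 436 − 451 = -15.0000; the interval is -15.0000 ± 28.4022 = (-43.4022, 13.4022).
The interval (-43.4022, 13.4022) contains 0, so the difference is not significant.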